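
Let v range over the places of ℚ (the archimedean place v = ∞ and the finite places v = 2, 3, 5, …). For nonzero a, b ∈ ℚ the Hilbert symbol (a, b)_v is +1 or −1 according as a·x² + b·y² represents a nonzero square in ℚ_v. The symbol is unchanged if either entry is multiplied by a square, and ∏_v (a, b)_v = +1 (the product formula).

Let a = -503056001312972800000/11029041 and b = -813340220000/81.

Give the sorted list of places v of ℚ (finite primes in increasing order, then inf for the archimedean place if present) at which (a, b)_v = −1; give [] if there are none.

[5, 11, 19, inf]

Mod squares: a ≡ -55, b ≡ -38. Check v ∈ {∞, 2, 3, 5, 7, 11, 17, 19, 41}.
v=11: a=11^3·(≡10), b=11^2·(≡7) mod 11; (10|11)=-1, (7|11)=-1; (−1)^{3·2·5}·(-1)^2·(-1)^3 = -1.
v=17: a=17^2·(≡15), b=17^0·(≡4) mod 17; (15|17)=+1, (4|17)=+1; (−1)^{2·0·8}·(+1)^0·(+1)^2 = +1.
v=∞: -55 < 0 and -38 < 0  ⇒  (a,b)_∞ = -1.
v=2: v_2(a)=16, v_2(b)=5; units ≡ 1, 5 (mod 8); ε·ε+αω+βω = 0·0+16·1+5·0 ≡ 0  ⇒  (a,b)_2 = +1.
v=19: a=19^4·(≡14), b=19^3·(≡9) mod 19; (14|19)=-1, (9|19)=+1; (−1)^{4·3·9}·(-1)^3·(+1)^4 = -1.
v=5: a=5^5·(≡4), b=5^4·(≡3) mod 5; (4|5)=+1, (3|5)=-1; (−1)^{5·4·2}·(+1)^4·(-1)^5 = -1.
v=3: a=3^-8·(≡2), b=3^-4·(≡1) mod 3; (2|3)=-1, (1|3)=+1; (−1)^{-8·-4·1}·(-1)^-4·(+1)^-8 = +1.
v=41: a=41^-2·(≡3), b=41^0·(≡19) mod 41; (3|41)=-1, (19|41)=-1; (−1)^{-2·0·20}·(-1)^0·(-1)^-2 = +1.
v=7: a=7^2·(≡2), b=7^2·(≡4) mod 7; (2|7)=+1, (4|7)=+1; (−1)^{2·2·3}·(+1)^2·(+1)^2 = +1.
|Ram(-55, -38)| = 4, even; anisotropic at {5, 11, 19, ∞}.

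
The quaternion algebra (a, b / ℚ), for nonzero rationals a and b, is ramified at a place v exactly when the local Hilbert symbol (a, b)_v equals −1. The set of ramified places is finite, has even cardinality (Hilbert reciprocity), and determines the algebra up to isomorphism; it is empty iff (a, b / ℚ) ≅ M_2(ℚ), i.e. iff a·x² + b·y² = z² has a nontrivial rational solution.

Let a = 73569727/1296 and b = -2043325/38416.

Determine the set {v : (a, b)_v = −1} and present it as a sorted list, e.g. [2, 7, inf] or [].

Mod squares: a ≡ 1501423, b ≡ -37. Check v ∈ {∞, 2, 3, 5, 7, 11, 17, 31, 37, 47}.
v=47: a=47^0·(≡18), b=47^2·(≡23) mod 47; (18|47)=+1, (23|47)=-1; (−1)^{0·2·23}·(+1)^2·(-1)^0 = +1.
v=∞: 1501423 > 0 and -37 < 0  ⇒  (a,b)_∞ = +1.
v=2: v_2(a)=-4, v_2(b)=-4; units ≡ 7, 3 (mod 8); ε·ε+αω+βω = 1·1+-4·1+-4·0 ≡ 1  ⇒  (a,b)_2 = -1.
v=11: a=11^1·(≡4), b=11^0·(≡6) mod 11; (4|11)=+1, (6|11)=-1; (−1)^{1·0·5}·(+1)^0·(-1)^1 = -1.
v=37: a=37^1·(≡28), b=37^1·(≡9) mod 37; (28|37)=+1, (9|37)=+1; (−1)^{1·1·18}·(+1)^1·(+1)^1 = +1.
v=7: a=7^3·(≡2), b=7^-4·(≡5) mod 7; (2|7)=+1, (5|7)=-1; (−1)^{3·-4·3}·(+1)^-4·(-1)^3 = -1.
v=5: a=5^0·(≡2), b=5^2·(≡2) mod 5; (2|5)=-1, (2|5)=-1; (−1)^{0·2·2}·(-1)^2·(-1)^0 = +1.
v=17: a=17^1·(≡15), b=17^0·(≡11) mod 17; (15|17)=+1, (11|17)=-1; (−1)^{1·0·8}·(+1)^0·(-1)^1 = -1.
v=31: a=31^1·(≡29), b=31^0·(≡19) mod 31; (29|31)=-1, (19|31)=+1; (−1)^{1·0·15}·(-1)^0·(+1)^1 = +1.
v=3: a=3^-4·(≡1), b=3^0·(≡2) mod 3; (1|3)=+1, (2|3)=-1; (−1)^{-4·0·1}·(+1)^0·(-1)^-4 = +1.
Ram(1501423, -37) = {2, 7, 11, 17}; no ℚ_2-point on the conic.

[2, 7, 11, 17]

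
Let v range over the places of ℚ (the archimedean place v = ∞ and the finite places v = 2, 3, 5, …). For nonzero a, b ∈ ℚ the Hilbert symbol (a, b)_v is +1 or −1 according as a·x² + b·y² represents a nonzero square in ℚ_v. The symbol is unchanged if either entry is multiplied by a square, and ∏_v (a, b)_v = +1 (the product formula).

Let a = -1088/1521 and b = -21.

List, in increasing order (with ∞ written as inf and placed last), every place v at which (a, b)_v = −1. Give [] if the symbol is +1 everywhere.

(a, b) ≡ (-17, -21) mod (ℚ^×)²; places V = {2, 3, 7, 13, 17, ∞}.
(a,b)_∞: sgn(-17)=−, sgn(-21)=−, so -1.
(a,b)_13: α=-2, u≡12; β=0, v≡5 (mod 13); (12|13)=+1, (5|13)=-1; sign (−1)^0·+1^0·-1^-2 = +1.
(a,b)_3: α=-2, u≡1; β=1, v≡2 (mod 3); (1|3)=+1, (2|3)=-1; sign (−1)^0·+1^1·-1^-2 = +1.
(a,b)_7: α=0, u≡2; β=1, v≡4 (mod 7); (2|7)=+1, (4|7)=+1; sign (−1)^0·+1^1·+1^0 = +1.
(a,b)_17: α=1, u≡9; β=0, v≡13 (mod 17); (9|17)=+1, (13|17)=+1; sign (−1)^0·+1^0·+1^1 = +1.
(a,b)_2: α=6, β=0; u≡7, v≡3 (mod 8); ε(u)ε(v)=1·1, αω(v)=6·1, βω(u)=0·0; sum ≡ 1  ⇒  -1.
|Ram(-17, -21)| = 2, even; anisotropic at {2, ∞}.

[2, inf]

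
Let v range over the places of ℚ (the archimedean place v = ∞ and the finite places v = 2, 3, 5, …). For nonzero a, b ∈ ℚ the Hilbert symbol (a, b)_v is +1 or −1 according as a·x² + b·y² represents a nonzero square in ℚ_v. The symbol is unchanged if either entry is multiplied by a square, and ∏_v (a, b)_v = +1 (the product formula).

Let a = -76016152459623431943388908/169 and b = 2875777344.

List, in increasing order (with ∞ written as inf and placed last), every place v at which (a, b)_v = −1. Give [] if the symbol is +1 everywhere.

[29, 47]

(a, b) ≡ (-11803, 554741) mod (ℚ^×)²; places V = {2, 3, 11, 13, 19, 29, 37, 47, ∞}.
(a,b)_13: α=-2, u≡9; β=0, v≡11 (mod 13); (9|13)=+1, (11|13)=-1; sign (−1)^0·+1^0·-1^-2 = +1.
(a,b)_37: α=3, u≡29; β=1, v≡32 (mod 37); (29|37)=-1, (32|37)=-1; sign (−1)^0·-1^1·-1^3 = +1.
(a,b)_19: α=2, u≡10; β=0, v≡6 (mod 19); (10|19)=-1, (6|19)=+1; sign (−1)^0·-1^0·+1^2 = +1.
(a,b)_3: α=8, u≡2; β=4, v≡2 (mod 3); (2|3)=-1, (2|3)=-1; sign (−1)^0·-1^4·-1^8 = +1.
(a,b)_∞: sgn(-11803)=−, sgn(554741)=+, so +1.
(a,b)_47: α=4, u≡35; β=1, v≡37 (mod 47); (35|47)=-1, (37|47)=+1; sign (−1)^0·-1^1·+1^4 = -1.
(a,b)_2: α=2, β=6; u≡5, v≡5 (mod 8); ε(u)ε(v)=0·0, αω(v)=2·1, βω(u)=6·1; sum ≡ 0  ⇒  +1.
(a,b)_11: α=3, u≡5; β=1, v≡10 (mod 11); (5|11)=+1, (10|11)=-1; sign (−1)^1·+1^1·-1^3 = +1.
(a,b)_29: α=3, u≡22; β=1, v≡19 (mod 29); (22|29)=+1, (19|29)=-1; sign (−1)^0·+1^1·-1^3 = -1.
(-11803, 554741 / ℚ) ramifies at {29, 47}: a division algebra.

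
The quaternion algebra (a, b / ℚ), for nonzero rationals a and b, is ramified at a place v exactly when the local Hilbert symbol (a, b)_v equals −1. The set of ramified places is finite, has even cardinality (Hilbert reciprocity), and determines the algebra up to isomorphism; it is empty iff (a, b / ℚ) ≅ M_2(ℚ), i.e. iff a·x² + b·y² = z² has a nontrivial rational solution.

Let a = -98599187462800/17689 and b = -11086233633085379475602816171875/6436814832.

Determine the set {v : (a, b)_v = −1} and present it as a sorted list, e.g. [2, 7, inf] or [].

[2, 5, 13, 23, 37, inf]

(a, b) ≡ (-107113, -387205) mod (ℚ^×)²; places V = {2, 3, 5, 7, 13, 17, 19, 23, 37, 41, 43, 47, 53, ∞}.
(a,b)_23: α=0, u≡14; β=1, v≡4 (mod 23); (14|23)=-1, (4|23)=+1; sign (−1)^0·-1^1·+1^0 = -1.
(a,b)_∞: sgn(-107113)=−, sgn(-387205)=−, so -1.
(a,b)_5: α=2, u≡2; β=7, v≡4 (mod 5); (2|5)=-1, (4|5)=+1; sign (−1)^0·-1^7·+1^2 = -1.
(a,b)_47: α=1, u≡17; β=2, v≡42 (mod 47); (17|47)=+1, (42|47)=+1; sign (−1)^0·+1^2·+1^1 = +1.
(a,b)_19: α=-2, u≡16; β=-4, v≡12 (mod 19); (16|19)=+1, (12|19)=-1; sign (−1)^0·+1^-4·-1^-2 = +1.
(a,b)_13: α=0, u≡6; β=1, v≡6 (mod 13); (6|13)=-1, (6|13)=-1; sign (−1)^0·-1^1·-1^0 = -1.
(a,b)_2: α=4, β=-4; u≡7, v≡3 (mod 8); ε(u)ε(v)=1·1, αω(v)=4·1, βω(u)=-4·0; sum ≡ 1  ⇒  -1.
(a,b)_37: α=2, u≡24; β=3, v≡31 (mod 37); (24|37)=-1, (31|37)=-1; sign (−1)^0·-1^3·-1^2 = -1.
(a,b)_3: α=0, u≡2; β=-2, v≡2 (mod 3); (2|3)=-1, (2|3)=-1; sign (−1)^0·-1^-2·-1^0 = +1.
(a,b)_43: α=1, u≡7; β=2, v≡31 (mod 43); (7|43)=-1, (31|43)=+1; sign (−1)^0·-1^2·+1^1 = +1.
(a,b)_41: α=2, u≡9; β=4, v≡16 (mod 41); (9|41)=+1, (16|41)=+1; sign (−1)^0·+1^4·+1^2 = +1.
(a,b)_17: α=0, u≡13; β=2, v≡9 (mod 17); (13|17)=+1, (9|17)=+1; sign (−1)^0·+1^2·+1^0 = +1.
(a,b)_53: α=1, u≡37; β=2, v≡46 (mod 53); (37|53)=+1, (46|53)=+1; sign (−1)^0·+1^2·+1^1 = +1.
(a,b)_7: α=-2, u≡1; β=-3, v≡6 (mod 7); (1|7)=+1, (6|7)=-1; sign (−1)^0·+1^-3·-1^-2 = +1.
|Ram(-107113, -387205)| = 6, even; anisotropic at {2, 5, 13, 23, 37, ∞}.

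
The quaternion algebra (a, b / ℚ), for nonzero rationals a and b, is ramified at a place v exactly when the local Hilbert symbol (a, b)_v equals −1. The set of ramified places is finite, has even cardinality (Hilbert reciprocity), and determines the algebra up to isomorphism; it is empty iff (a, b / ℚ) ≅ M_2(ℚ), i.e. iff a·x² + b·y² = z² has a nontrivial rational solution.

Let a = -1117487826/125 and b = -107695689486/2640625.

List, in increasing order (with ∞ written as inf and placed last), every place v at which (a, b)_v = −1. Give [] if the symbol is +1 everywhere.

(a, b) ≡ (-170, -7854) mod (ℚ^×)²; places V = {2, 3, 5, 7, 11, 13, 17, 23, ∞}.
(a,b)_17: α=1, u≡6; β=1, v≡5 (mod 17); (6|17)=-1, (5|17)=-1; sign (−1)^0·-1^1·-1^1 = +1.
(a,b)_7: α=4, u≡3; β=3, v≡3 (mod 7); (3|7)=-1, (3|7)=-1; sign (−1)^0·-1^3·-1^4 = -1.
(a,b)_3: α=4, u≡1; β=1, v≡1 (mod 3); (1|3)=+1, (1|3)=+1; sign (−1)^0·+1^1·+1^4 = +1.
(a,b)_∞: sgn(-170)=−, sgn(-7854)=−, so -1.
(a,b)_11: α=0, u≡10; β=1, v≡3 (mod 11); (10|11)=-1, (3|11)=+1; sign (−1)^0·-1^1·+1^0 = -1.
(a,b)_23: α=0, u≡11; β=4, v≡2 (mod 23); (11|23)=-1, (2|23)=+1; sign (−1)^0·-1^4·+1^0 = +1.
(a,b)_5: α=-3, u≡4; β=-6, v≡1 (mod 5); (4|5)=+1, (1|5)=+1; sign (−1)^0·+1^-6·+1^-3 = +1.
(a,b)_2: α=1, β=1; u≡3, v≡1 (mod 8); ε(u)ε(v)=1·0, αω(v)=1·0, βω(u)=1·1; sum ≡ 1  ⇒  -1.
(a,b)_13: α=2, u≡12; β=-2, v≡8 (mod 13); (12|13)=+1, (8|13)=-1; sign (−1)^0·+1^-2·-1^2 = +1.
Ram(-170, -7854) = {2, 7, 11, ∞}; no ℚ_2-point on the conic.

[2, 7, 11, inf]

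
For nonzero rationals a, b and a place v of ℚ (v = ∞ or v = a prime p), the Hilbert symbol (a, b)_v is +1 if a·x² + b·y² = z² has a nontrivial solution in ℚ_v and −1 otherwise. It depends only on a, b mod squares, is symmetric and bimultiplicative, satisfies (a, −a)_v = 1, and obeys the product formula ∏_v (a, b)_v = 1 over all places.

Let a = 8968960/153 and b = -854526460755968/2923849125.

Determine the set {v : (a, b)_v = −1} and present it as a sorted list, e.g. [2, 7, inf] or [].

[2, 7, 13, 17]

Mod squares: a ≡ 12155, b ≡ -6545. Check v ∈ {∞, 2, 3, 5, 7, 11, 13, 17, 23}.
v=7: a=7^2·(≡3), b=7^3·(≡5) mod 7; (3|7)=-1, (5|7)=-1; (−1)^{2·3·3}·(-1)^3·(-1)^2 = -1.
v=17: a=17^-1·(≡13), b=17^-3·(≡6) mod 17; (13|17)=+1, (6|17)=-1; (−1)^{-1·-3·8}·(+1)^-3·(-1)^-1 = -1.
v=3: a=3^-2·(≡2), b=3^-2·(≡1) mod 3; (2|3)=-1, (1|3)=+1; (−1)^{-2·-2·1}·(-1)^-2·(+1)^-2 = +1.
v=13: a=13^1·(≡1), b=13^4·(≡8) mod 13; (1|13)=+1, (8|13)=-1; (−1)^{1·4·6}·(+1)^4·(-1)^1 = -1.
v=5: a=5^1·(≡4), b=5^-3·(≡4) mod 5; (4|5)=+1, (4|5)=+1; (−1)^{1·-3·2}·(+1)^-3·(+1)^1 = +1.
v=11: a=11^1·(≡4), b=11^3·(≡2) mod 11; (4|11)=+1, (2|11)=-1; (−1)^{1·3·5}·(+1)^3·(-1)^1 = +1.
v=23: a=23^0·(≡15), b=23^-2·(≡15) mod 23; (15|23)=-1, (15|23)=-1; (−1)^{0·-2·11}·(-1)^-2·(-1)^0 = +1.
v=∞: 12155 > 0 and -6545 < 0  ⇒  (a,b)_∞ = +1.
v=2: v_2(a)=8, v_2(b)=16; units ≡ 3, 7 (mod 8); ε·ε+αω+βω = 1·1+8·0+16·1 ≡ 1  ⇒  (a,b)_2 = -1.
(12155, -6545 / ℚ) ramifies at {2, 7, 13, 17}: a division algebra.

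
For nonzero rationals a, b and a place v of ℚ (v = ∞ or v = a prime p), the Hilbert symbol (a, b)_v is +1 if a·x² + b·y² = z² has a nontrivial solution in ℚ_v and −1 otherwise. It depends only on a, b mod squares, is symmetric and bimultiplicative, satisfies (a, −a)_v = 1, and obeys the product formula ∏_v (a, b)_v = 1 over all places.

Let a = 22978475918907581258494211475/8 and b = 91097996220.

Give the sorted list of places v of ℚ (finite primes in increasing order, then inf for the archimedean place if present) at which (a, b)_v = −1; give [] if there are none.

[2, 5]

(a, b) ≡ (21318, 55) mod (ℚ^×)²; places V = {2, 3, 5, 7, 11, 13, 17, 19, ∞}.
(a,b)_17: α=5, u≡15; β=2, v≡2 (mod 17); (15|17)=+1, (2|17)=+1; sign (−1)^0·+1^2·+1^5 = +1.
(a,b)_19: α=5, u≡11; β=2, v≡7 (mod 19); (11|19)=+1, (7|19)=+1; sign (−1)^0·+1^2·+1^5 = +1.
(a,b)_3: α=19, u≡2; β=4, v≡1 (mod 3); (2|3)=-1, (1|3)=+1; sign (−1)^0·-1^4·+1^19 = +1.
(a,b)_∞: sgn(21318)=+, sgn(55)=+, so +1.
(a,b)_2: α=-3, β=2; u≡3, v≡7 (mod 8); ε(u)ε(v)=1·1, αω(v)=-3·0, βω(u)=2·1; sum ≡ 1  ⇒  -1.
(a,b)_7: α=0, u≡5; β=2, v≡5 (mod 7); (5|7)=-1, (5|7)=-1; sign (−1)^0·-1^2·-1^0 = +1.
(a,b)_11: α=3, u≡6; β=1, v≡9 (mod 11); (6|11)=-1, (9|11)=+1; sign (−1)^1·-1^1·+1^3 = +1.
(a,b)_5: α=2, u≡3; β=1, v≡4 (mod 5); (3|5)=-1, (4|5)=+1; sign (−1)^0·-1^1·+1^2 = -1.
(a,b)_13: α=2, u≡8; β=0, v≡10 (mod 13); (8|13)=-1, (10|13)=+1; sign (−1)^0·-1^0·+1^2 = +1.
|Ram(21318, 55)| = 2, even; anisotropic at {2, 5}.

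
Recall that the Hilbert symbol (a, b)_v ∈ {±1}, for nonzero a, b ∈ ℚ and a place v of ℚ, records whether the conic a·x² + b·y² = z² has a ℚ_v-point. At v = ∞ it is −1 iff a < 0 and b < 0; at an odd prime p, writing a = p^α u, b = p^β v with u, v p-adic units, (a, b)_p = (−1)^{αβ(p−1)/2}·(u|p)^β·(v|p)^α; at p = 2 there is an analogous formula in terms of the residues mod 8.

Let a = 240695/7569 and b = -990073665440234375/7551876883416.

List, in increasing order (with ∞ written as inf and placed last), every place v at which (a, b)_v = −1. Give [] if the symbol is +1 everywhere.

Mod squares: a ≡ 455, b ≡ -858. Check v ∈ {∞, 2, 3, 5, 7, 11, 13, 19, 23, 29}.
v=29: a=29^-2·(≡22), b=29^-6·(≡2) mod 29; (22|29)=+1, (2|29)=-1; (−1)^{-2·-6·14}·(+1)^-6·(-1)^-2 = +1.
v=23: a=23^2·(≡9), b=23^-2·(≡12) mod 23; (9|23)=+1, (12|23)=+1; (−1)^{2·-2·11}·(+1)^-2·(+1)^2 = +1.
v=3: a=3^-2·(≡2), b=3^-1·(≡2) mod 3; (2|3)=-1, (2|3)=-1; (−1)^{-2·-1·1}·(-1)^-1·(-1)^-2 = -1.
v=13: a=13^1·(≡1), b=13^3·(≡12) mod 13; (1|13)=+1, (12|13)=+1; (−1)^{1·3·6}·(+1)^3·(+1)^1 = +1.
v=2: v_2(a)=0, v_2(b)=-3; units ≡ 7, 3 (mod 8); ε·ε+αω+βω = 1·1+0·1+-3·0 ≡ 1  ⇒  (a,b)_2 = -1.
v=7: a=7^1·(≡4), b=7^4·(≡6) mod 7; (4|7)=+1, (6|7)=-1; (−1)^{1·4·3}·(+1)^4·(-1)^1 = -1.
v=19: a=19^0·(≡14), b=19^2·(≡1) mod 19; (14|19)=-1, (1|19)=+1; (−1)^{0·2·9}·(-1)^2·(+1)^0 = +1.
v=11: a=11^0·(≡4), b=11^3·(≡2) mod 11; (4|11)=+1, (2|11)=-1; (−1)^{0·3·5}·(+1)^3·(-1)^0 = +1.
v=5: a=5^1·(≡1), b=5^8·(≡3) mod 5; (1|5)=+1, (3|5)=-1; (−1)^{1·8·2}·(+1)^8·(-1)^1 = -1.
v=∞: 455 > 0 and -858 < 0  ⇒  (a,b)_∞ = +1.
|Ram(455, -858)| = 4, even; anisotropic at {2, 3, 5, 7}.

[2, 3, 5, 7]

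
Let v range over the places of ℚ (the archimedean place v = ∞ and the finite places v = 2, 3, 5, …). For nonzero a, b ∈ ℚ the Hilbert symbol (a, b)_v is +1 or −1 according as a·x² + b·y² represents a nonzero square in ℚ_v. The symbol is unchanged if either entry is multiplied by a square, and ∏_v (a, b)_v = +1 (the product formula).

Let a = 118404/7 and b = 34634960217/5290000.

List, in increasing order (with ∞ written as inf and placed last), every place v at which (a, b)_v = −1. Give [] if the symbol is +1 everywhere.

Mod squares: a ≡ 23023, b ≡ 78793. Check v ∈ {∞, 2, 3, 5, 7, 11, 13, 17, 19, 23, 29}.
v=13: a=13^1·(≡3), b=13^3·(≡3) mod 13; (3|13)=+1, (3|13)=+1; (−1)^{1·3·6}·(+1)^3·(+1)^1 = +1.
v=11: a=11^1·(≡4), b=11^1·(≡7) mod 11; (4|11)=+1, (7|11)=-1; (−1)^{1·1·5}·(+1)^1·(-1)^1 = +1.
v=2: v_2(a)=2, v_2(b)=-4; units ≡ 7, 1 (mod 8); ε·ε+αω+βω = 1·0+2·0+-4·0 ≡ 0  ⇒  (a,b)_2 = +1.
v=19: a=19^0·(≡13), b=19^1·(≡1) mod 19; (13|19)=-1, (1|19)=+1; (−1)^{0·1·9}·(-1)^1·(+1)^0 = -1.
v=7: a=7^-1·(≡6), b=7^0·(≡2) mod 7; (6|7)=-1, (2|7)=+1; (−1)^{-1·0·3}·(-1)^0·(+1)^-1 = +1.
v=∞: 23023 > 0 and 78793 > 0  ⇒  (a,b)_∞ = +1.
v=29: a=29^0·(≡12), b=29^1·(≡24) mod 29; (12|29)=-1, (24|29)=+1; (−1)^{0·1·14}·(-1)^1·(+1)^0 = -1.
v=5: a=5^0·(≡2), b=5^-4·(≡3) mod 5; (2|5)=-1, (3|5)=-1; (−1)^{0·-4·2}·(-1)^-4·(-1)^0 = +1.
v=23: a=23^1·(≡6), b=23^-2·(≡16) mod 23; (6|23)=+1, (16|23)=+1; (−1)^{1·-2·11}·(+1)^-2·(+1)^1 = +1.
v=3: a=3^2·(≡1), b=3^2·(≡1) mod 3; (1|3)=+1, (1|3)=+1; (−1)^{2·2·1}·(+1)^2·(+1)^2 = +1.
v=17: a=17^0·(≡12), b=17^2·(≡15) mod 17; (12|17)=-1, (15|17)=+1; (−1)^{0·2·8}·(-1)^2·(+1)^0 = +1.
Ram(23023, 78793) = {19, 29}; no ℚ_19-point on the conic.

[19, 29]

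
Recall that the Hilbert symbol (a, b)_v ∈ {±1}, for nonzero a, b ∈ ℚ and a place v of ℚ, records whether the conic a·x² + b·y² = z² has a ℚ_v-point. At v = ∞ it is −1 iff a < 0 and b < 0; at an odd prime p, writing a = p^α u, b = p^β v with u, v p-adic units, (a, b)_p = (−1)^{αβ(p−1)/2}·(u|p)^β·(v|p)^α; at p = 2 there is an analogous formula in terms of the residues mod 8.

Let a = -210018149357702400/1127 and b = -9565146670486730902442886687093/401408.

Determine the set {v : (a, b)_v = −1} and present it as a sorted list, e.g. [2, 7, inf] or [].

[2, 3, 13, 17, 19, inf]

Mod squares: a ≡ -9867, b ≡ -206074. Check v ∈ {∞, 2, 3, 5, 7, 11, 13, 17, 19, 23, 29}.
v=23: a=23^-1·(≡18), b=23^2·(≡6) mod 23; (18|23)=+1, (6|23)=+1; (−1)^{-1·2·11}·(+1)^2·(+1)^-1 = +1.
v=29: a=29^2·(≡13), b=29^3·(≡9) mod 29; (13|29)=+1, (9|29)=+1; (−1)^{2·3·14}·(+1)^3·(+1)^2 = +1.
v=17: a=17^4·(≡10), b=17^3·(≡4) mod 17; (10|17)=-1, (4|17)=+1; (−1)^{4·3·8}·(-1)^3·(+1)^4 = -1.
v=11: a=11^3·(≡4), b=11^5·(≡2) mod 11; (4|11)=+1, (2|11)=-1; (−1)^{3·5·5}·(+1)^5·(-1)^3 = +1.
v=19: a=19^0·(≡18), b=19^3·(≡14) mod 19; (18|19)=-1, (14|19)=-1; (−1)^{0·3·9}·(-1)^3·(-1)^0 = -1.
v=13: a=13^1·(≡2), b=13^4·(≡11) mod 13; (2|13)=-1, (11|13)=-1; (−1)^{1·4·6}·(-1)^4·(-1)^1 = -1.
v=∞: -9867 < 0 and -206074 < 0  ⇒  (a,b)_∞ = -1.
v=3: a=3^3·(≡2), b=3^14·(≡2) mod 3; (2|3)=-1, (2|3)=-1; (−1)^{3·14·1}·(-1)^14·(-1)^3 = -1.
v=2: v_2(a)=8, v_2(b)=-13; units ≡ 5, 3 (mod 8); ε·ε+αω+βω = 0·1+8·1+-13·1 ≡ 1  ⇒  (a,b)_2 = -1.
v=5: a=5^2·(≡2), b=5^0·(≡4) mod 5; (2|5)=-1, (4|5)=+1; (−1)^{2·0·2}·(-1)^0·(+1)^2 = +1.
v=7: a=7^-2·(≡3), b=7^-2·(≡6) mod 7; (3|7)=-1, (6|7)=-1; (−1)^{-2·-2·3}·(-1)^-2·(-1)^-2 = +1.
|Ram(-9867, -206074)| = 6, even; anisotropic at {2, 3, 13, 17, 19, ∞}.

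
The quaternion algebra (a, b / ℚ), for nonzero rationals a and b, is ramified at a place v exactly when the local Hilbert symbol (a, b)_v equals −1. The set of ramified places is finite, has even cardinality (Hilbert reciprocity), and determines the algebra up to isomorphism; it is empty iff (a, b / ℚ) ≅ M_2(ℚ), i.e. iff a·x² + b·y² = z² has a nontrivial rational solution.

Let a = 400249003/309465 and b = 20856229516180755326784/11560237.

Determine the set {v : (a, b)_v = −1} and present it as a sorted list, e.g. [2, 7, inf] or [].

[3, 5, 7, 13]

(a, b) ≡ (12155, 273) mod (ℚ^×)²; places V = {2, 3, 5, 7, 11, 13, 17, 19, 23, 41, ∞}.
(a,b)_41: α=0, u≡30; β=-2, v≡15 (mod 41); (30|41)=-1, (15|41)=-1; sign (−1)^0·-1^-2·-1^0 = +1.
(a,b)_2: α=0, β=6; u≡3, v≡1 (mod 8); ε(u)ε(v)=1·0, αω(v)=0·0, βω(u)=6·1; sum ≡ 0  ⇒  +1.
(a,b)_13: α=-1, u≡12; β=-1, v≡5 (mod 13); (12|13)=+1, (5|13)=-1; sign (−1)^0·+1^-1·-1^-1 = -1.
(a,b)_∞: sgn(12155)=+, sgn(273)=+, so +1.
(a,b)_19: α=2, u≡14; β=2, v≡7 (mod 19); (14|19)=-1, (7|19)=+1; sign (−1)^0·-1^2·+1^2 = +1.
(a,b)_23: α=-2, u≡22; β=-2, v≡15 (mod 23); (22|23)=-1, (15|23)=-1; sign (−1)^0·-1^-2·-1^-2 = +1.
(a,b)_17: α=1, u≡2; β=4, v≡16 (mod 17); (2|17)=+1, (16|17)=+1; sign (−1)^0·+1^4·+1^1 = +1.
(a,b)_7: α=2, u≡6; β=5, v≡4 (mod 7); (6|7)=-1, (4|7)=+1; sign (−1)^0·-1^5·+1^2 = -1.
(a,b)_5: α=-1, u≡1; β=0, v≡2 (mod 5); (1|5)=+1, (2|5)=-1; sign (−1)^0·+1^0·-1^-1 = -1.
(a,b)_11: α=3, u≡3; β=8, v≡5 (mod 11); (3|11)=+1, (5|11)=+1; sign (−1)^0·+1^8·+1^3 = +1.
(a,b)_3: α=-2, u≡2; β=1, v≡1 (mod 3); (2|3)=-1, (1|3)=+1; sign (−1)^0·-1^1·+1^-2 = -1.
(12155, 273 / ℚ) ramifies at {3, 5, 7, 13}: a division algebra.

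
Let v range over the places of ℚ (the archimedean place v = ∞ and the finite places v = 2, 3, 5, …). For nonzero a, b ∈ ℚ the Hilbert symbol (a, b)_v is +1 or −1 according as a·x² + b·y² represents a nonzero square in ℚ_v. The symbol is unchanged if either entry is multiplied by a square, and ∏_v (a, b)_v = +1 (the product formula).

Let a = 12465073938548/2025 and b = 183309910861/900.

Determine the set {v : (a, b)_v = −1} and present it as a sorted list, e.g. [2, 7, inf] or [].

[17, 29]

Mod squares: a ≡ 6293, b ≡ 106981. Check v ∈ {∞, 2, 3, 5, 7, 11, 17, 29, 31}.
v=31: a=31^1·(≡15), b=31^1·(≡25) mod 31; (15|31)=-1, (25|31)=+1; (−1)^{1·1·15}·(-1)^1·(+1)^1 = +1.
v=7: a=7^3·(≡6), b=7^3·(≡2) mod 7; (6|7)=-1, (2|7)=+1; (−1)^{3·3·3}·(-1)^3·(+1)^3 = +1.
v=11: a=11^2·(≡4), b=11^2·(≡10) mod 11; (4|11)=+1, (10|11)=-1; (−1)^{2·2·5}·(+1)^2·(-1)^2 = +1.
v=∞: 6293 > 0 and 106981 > 0  ⇒  (a,b)_∞ = +1.
v=17: a=17^4·(≡10), b=17^3·(≡12) mod 17; (10|17)=-1, (12|17)=-1; (−1)^{4·3·8}·(-1)^3·(-1)^4 = -1.
v=3: a=3^-4·(≡2), b=3^-2·(≡1) mod 3; (2|3)=-1, (1|3)=+1; (−1)^{-4·-2·1}·(-1)^-2·(+1)^-4 = +1.
v=2: v_2(a)=2, v_2(b)=-2; units ≡ 5, 5 (mod 8); ε·ε+αω+βω = 0·0+2·1+-2·1 ≡ 0  ⇒  (a,b)_2 = +1.
v=5: a=5^-2·(≡3), b=5^-2·(≡1) mod 5; (3|5)=-1, (1|5)=+1; (−1)^{-2·-2·2}·(-1)^-2·(+1)^-2 = +1.
v=29: a=29^1·(≡11), b=29^1·(≡9) mod 29; (11|29)=-1, (9|29)=+1; (−1)^{1·1·14}·(-1)^1·(+1)^1 = -1.
|Ram(6293, 106981)| = 2, even; anisotropic at {17, 29}.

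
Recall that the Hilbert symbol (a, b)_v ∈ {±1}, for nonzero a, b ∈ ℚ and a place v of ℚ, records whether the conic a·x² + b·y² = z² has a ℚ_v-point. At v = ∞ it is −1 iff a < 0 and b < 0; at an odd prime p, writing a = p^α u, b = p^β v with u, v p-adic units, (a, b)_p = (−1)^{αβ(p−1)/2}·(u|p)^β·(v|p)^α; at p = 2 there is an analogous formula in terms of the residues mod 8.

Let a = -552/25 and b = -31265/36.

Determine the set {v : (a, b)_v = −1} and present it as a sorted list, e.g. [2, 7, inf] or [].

[2, 5, 23, inf]

(a, b) ≡ (-138, -185) mod (ℚ^×)²; places V = {2, 3, 5, 13, 23, 37, ∞}.
(a,b)_5: α=-2, u≡3; β=1, v≡2 (mod 5); (3|5)=-1, (2|5)=-1; sign (−1)^0·-1^1·-1^-2 = -1.
(a,b)_13: α=0, u≡6; β=2, v≡1 (mod 13); (6|13)=-1, (1|13)=+1; sign (−1)^0·-1^2·+1^0 = +1.
(a,b)_23: α=1, u≡11; β=0, v≡10 (mod 23); (11|23)=-1, (10|23)=-1; sign (−1)^0·-1^0·-1^1 = -1.
(a,b)_∞: sgn(-138)=−, sgn(-185)=−, so -1.
(a,b)_3: α=1, u≡2; β=-2, v≡1 (mod 3); (2|3)=-1, (1|3)=+1; sign (−1)^0·-1^-2·+1^1 = +1.
(a,b)_37: α=0, u≡9; β=1, v≡31 (mod 37); (9|37)=+1, (31|37)=-1; sign (−1)^0·+1^1·-1^0 = +1.
(a,b)_2: α=3, β=-2; u≡3, v≡7 (mod 8); ε(u)ε(v)=1·1, αω(v)=3·0, βω(u)=-2·1; sum ≡ 1  ⇒  -1.
|Ram(-138, -185)| = 4, even; anisotropic at {2, 5, 23, ∞}.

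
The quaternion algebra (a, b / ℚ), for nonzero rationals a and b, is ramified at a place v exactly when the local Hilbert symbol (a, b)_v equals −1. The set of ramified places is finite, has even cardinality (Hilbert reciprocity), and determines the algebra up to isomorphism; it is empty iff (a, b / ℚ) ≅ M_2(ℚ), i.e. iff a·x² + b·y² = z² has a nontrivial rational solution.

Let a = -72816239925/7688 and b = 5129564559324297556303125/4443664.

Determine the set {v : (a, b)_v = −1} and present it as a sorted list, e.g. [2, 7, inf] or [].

[2, 23]

Mod squares: a ≡ -506, b ≡ 36685. Check v ∈ {∞, 2, 3, 5, 11, 13, 17, 19, 23, 29, 31}.
v=5: a=5^2·(≡1), b=5^5·(≡3) mod 5; (1|5)=+1, (3|5)=-1; (−1)^{2·5·2}·(+1)^5·(-1)^2 = +1.
v=17: a=17^0·(≡9), b=17^-2·(≡8) mod 17; (9|17)=+1, (8|17)=+1; (−1)^{0·-2·8}·(+1)^-2·(+1)^0 = +1.
v=2: v_2(a)=-3, v_2(b)=-4; units ≡ 3, 5 (mod 8); ε·ε+αω+βω = 1·0+-3·1+-4·1 ≡ 1  ⇒  (a,b)_2 = -1.
v=19: a=19^0·(≡17), b=19^2·(≡10) mod 19; (17|19)=+1, (10|19)=-1; (−1)^{0·2·9}·(+1)^2·(-1)^0 = +1.
v=31: a=31^-2·(≡22), b=31^-2·(≡29) mod 31; (22|31)=-1, (29|31)=-1; (−1)^{-2·-2·15}·(-1)^-2·(-1)^-2 = +1.
v=13: a=13^2·(≡9), b=13^2·(≡9) mod 13; (9|13)=+1, (9|13)=+1; (−1)^{2·2·6}·(+1)^2·(+1)^2 = +1.
v=23: a=23^1·(≡1), b=23^3·(≡18) mod 23; (1|23)=+1, (18|23)=+1; (−1)^{1·3·11}·(+1)^3·(+1)^1 = -1.
v=∞: -506 < 0 and 36685 > 0  ⇒  (a,b)_∞ = +1.
v=11: a=11^1·(≡9), b=11^3·(≡2) mod 11; (9|11)=+1, (2|11)=-1; (−1)^{1·3·5}·(+1)^3·(-1)^1 = +1.
v=29: a=29^2·(≡28), b=29^5·(≡26) mod 29; (28|29)=+1, (26|29)=-1; (−1)^{2·5·14}·(+1)^5·(-1)^2 = +1.
v=3: a=3^4·(≡1), b=3^4·(≡1) mod 3; (1|3)=+1, (1|3)=+1; (−1)^{4·4·1}·(+1)^4·(+1)^4 = +1.
(-506, 36685 / ℚ) ramifies at {2, 23}: a division algebra.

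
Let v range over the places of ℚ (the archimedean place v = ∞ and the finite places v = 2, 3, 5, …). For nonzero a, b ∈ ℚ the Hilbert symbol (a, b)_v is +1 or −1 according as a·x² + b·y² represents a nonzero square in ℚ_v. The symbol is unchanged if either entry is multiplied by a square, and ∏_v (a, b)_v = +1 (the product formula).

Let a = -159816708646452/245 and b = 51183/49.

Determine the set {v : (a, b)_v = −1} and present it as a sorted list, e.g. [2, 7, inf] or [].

Mod squares: a ≡ -491385, b ≡ 47. Check v ∈ {∞, 2, 3, 5, 7, 11, 13, 17, 41, 47}.
v=∞: -491385 < 0 and 47 > 0  ⇒  (a,b)_∞ = +1.
v=17: a=17^1·(≡14), b=17^0·(≡2) mod 17; (14|17)=-1, (2|17)=+1; (−1)^{1·0·8}·(-1)^0·(+1)^1 = +1.
v=13: a=13^2·(≡8), b=13^0·(≡8) mod 13; (8|13)=-1, (8|13)=-1; (−1)^{2·0·6}·(-1)^0·(-1)^2 = +1.
v=11: a=11^2·(≡2), b=11^2·(≡1) mod 11; (2|11)=-1, (1|11)=+1; (−1)^{2·2·5}·(-1)^2·(+1)^2 = +1.
v=5: a=5^-1·(≡2), b=5^0·(≡2) mod 5; (2|5)=-1, (2|5)=-1; (−1)^{-1·0·2}·(-1)^0·(-1)^-1 = -1.
v=41: a=41^1·(≡6), b=41^0·(≡7) mod 41; (6|41)=-1, (7|41)=-1; (−1)^{1·0·20}·(-1)^0·(-1)^1 = -1.
v=47: a=47^3·(≡26), b=47^1·(≡4) mod 47; (26|47)=-1, (4|47)=+1; (−1)^{3·1·23}·(-1)^1·(+1)^3 = +1.
v=7: a=7^-2·(≡2), b=7^-2·(≡6) mod 7; (2|7)=+1, (6|7)=-1; (−1)^{-2·-2·3}·(+1)^-2·(-1)^-2 = +1.
v=3: a=3^3·(≡2), b=3^2·(≡2) mod 3; (2|3)=-1, (2|3)=-1; (−1)^{3·2·1}·(-1)^2·(-1)^3 = -1.
v=2: v_2(a)=2, v_2(b)=0; units ≡ 7, 7 (mod 8); ε·ε+αω+βω = 1·1+2·0+0·0 ≡ 1  ⇒  (a,b)_2 = -1.
Ram(-491385, 47) = {2, 3, 5, 41}; no ℚ_2-point on the conic.

[2, 3, 5, 41]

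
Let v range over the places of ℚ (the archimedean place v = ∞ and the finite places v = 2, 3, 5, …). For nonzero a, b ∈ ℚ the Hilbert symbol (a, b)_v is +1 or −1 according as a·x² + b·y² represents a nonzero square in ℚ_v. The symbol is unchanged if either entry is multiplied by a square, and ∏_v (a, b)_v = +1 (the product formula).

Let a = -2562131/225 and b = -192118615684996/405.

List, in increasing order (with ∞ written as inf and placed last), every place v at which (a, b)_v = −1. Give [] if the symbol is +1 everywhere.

[19, inf]

Mod squares: a ≡ -2562131, b ≡ -2915517605. Check v ∈ {∞, 2, 3, 5, 7, 11, 13, 19, 23, 31, 41, 43}.
v=13: a=13^1·(≡8), b=13^1·(≡8) mod 13; (8|13)=-1, (8|13)=-1; (−1)^{1·1·6}·(-1)^1·(-1)^1 = +1.
v=19: a=19^1·(≡2), b=19^1·(≡2) mod 19; (2|19)=-1, (2|19)=-1; (−1)^{1·1·9}·(-1)^1·(-1)^1 = -1.
v=43: a=43^0·(≡11), b=43^1·(≡1) mod 43; (11|43)=+1, (1|43)=+1; (−1)^{0·1·21}·(+1)^1·(+1)^0 = +1.
v=5: a=5^-2·(≡1), b=5^-1·(≡4) mod 5; (1|5)=+1, (4|5)=+1; (−1)^{-2·-1·2}·(+1)^-1·(+1)^-2 = +1.
v=3: a=3^-2·(≡1), b=3^-4·(≡1) mod 3; (1|3)=+1, (1|3)=+1; (−1)^{-2·-4·1}·(+1)^-4·(+1)^-2 = +1.
v=23: a=23^1·(≡20), b=23^1·(≡13) mod 23; (20|23)=-1, (13|23)=+1; (−1)^{1·1·11}·(-1)^1·(+1)^1 = +1.
v=∞: -2562131 < 0 and -2915517605 < 0  ⇒  (a,b)_∞ = -1.
v=41: a=41^1·(≡14), b=41^2·(≡1) mod 41; (14|41)=-1, (1|41)=+1; (−1)^{1·2·20}·(-1)^2·(+1)^1 = +1.
v=11: a=11^1·(≡3), b=11^1·(≡8) mod 11; (3|11)=+1, (8|11)=-1; (−1)^{1·1·5}·(+1)^1·(-1)^1 = +1.
v=7: a=7^0·(≡2), b=7^3·(≡3) mod 7; (2|7)=+1, (3|7)=-1; (−1)^{0·3·3}·(+1)^3·(-1)^0 = +1.
v=2: v_2(a)=0, v_2(b)=2; units ≡ 5, 3 (mod 8); ε·ε+αω+βω = 0·1+0·1+2·1 ≡ 0  ⇒  (a,b)_2 = +1.
v=31: a=31^0·(≡14), b=31^1·(≡6) mod 31; (14|31)=+1, (6|31)=-1; (−1)^{0·1·15}·(+1)^1·(-1)^0 = +1.
|Ram(-2562131, -2915517605)| = 2, even; anisotropic at {19, ∞}.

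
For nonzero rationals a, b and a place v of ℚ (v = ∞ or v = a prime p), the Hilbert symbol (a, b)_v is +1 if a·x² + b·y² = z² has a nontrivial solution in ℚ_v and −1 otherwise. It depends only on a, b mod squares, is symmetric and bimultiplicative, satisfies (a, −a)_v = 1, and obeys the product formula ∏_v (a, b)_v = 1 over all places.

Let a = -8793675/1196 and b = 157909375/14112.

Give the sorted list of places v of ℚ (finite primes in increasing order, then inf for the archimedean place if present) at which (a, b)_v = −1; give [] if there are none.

Mod squares: a ≡ -96577, b ≡ 2990. Check v ∈ {∞, 2, 3, 5, 7, 11, 13, 17, 19, 23}.
v=11: a=11^2·(≡3), b=11^0·(≡3) mod 11; (3|11)=+1, (3|11)=+1; (−1)^{2·0·5}·(+1)^0·(+1)^2 = +1.
v=19: a=19^1·(≡4), b=19^0·(≡1) mod 19; (4|19)=+1, (1|19)=+1; (−1)^{1·0·9}·(+1)^0·(+1)^1 = +1.
v=13: a=13^-1·(≡6), b=13^3·(≡9) mod 13; (6|13)=-1, (9|13)=+1; (−1)^{-1·3·6}·(-1)^3·(+1)^-1 = -1.
v=∞: -96577 < 0 and 2990 > 0  ⇒  (a,b)_∞ = +1.
v=3: a=3^2·(≡2), b=3^-2·(≡2) mod 3; (2|3)=-1, (2|3)=-1; (−1)^{2·-2·1}·(-1)^-2·(-1)^2 = +1.
v=2: v_2(a)=-2, v_2(b)=-5; units ≡ 7, 7 (mod 8); ε·ε+αω+βω = 1·1+-2·0+-5·0 ≡ 1  ⇒  (a,b)_2 = -1.
v=5: a=5^2·(≡3), b=5^5·(≡3) mod 5; (3|5)=-1, (3|5)=-1; (−1)^{2·5·2}·(-1)^5·(-1)^2 = -1.
v=17: a=17^1·(≡3), b=17^0·(≡15) mod 17; (3|17)=-1, (15|17)=+1; (−1)^{1·0·8}·(-1)^0·(+1)^1 = +1.
v=7: a=7^0·(≡2), b=7^-2·(≡1) mod 7; (2|7)=+1, (1|7)=+1; (−1)^{0·-2·3}·(+1)^-2·(+1)^0 = +1.
v=23: a=23^-1·(≡5), b=23^1·(≡22) mod 23; (5|23)=-1, (22|23)=-1; (−1)^{-1·1·11}·(-1)^1·(-1)^-1 = -1.
Ram(-96577, 2990) = {2, 5, 13, 23}; no ℚ_2-point on the conic.

[2, 5, 13, 23]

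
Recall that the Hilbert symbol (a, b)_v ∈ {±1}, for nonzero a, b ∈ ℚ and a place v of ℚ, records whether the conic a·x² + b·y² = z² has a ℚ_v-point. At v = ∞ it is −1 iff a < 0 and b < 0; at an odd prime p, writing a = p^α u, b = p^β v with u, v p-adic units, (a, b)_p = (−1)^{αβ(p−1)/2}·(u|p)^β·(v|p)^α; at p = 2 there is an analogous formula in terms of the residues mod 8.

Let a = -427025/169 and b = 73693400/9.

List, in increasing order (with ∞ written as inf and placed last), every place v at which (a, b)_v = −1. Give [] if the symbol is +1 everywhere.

[2, 11, 29, 43]

Mod squares: a ≡ -17081, b ≡ 736934. Check v ∈ {∞, 2, 3, 5, 11, 13, 19, 29, 31, 41, 43}.
v=29: a=29^1·(≡16), b=29^0·(≡12) mod 29; (16|29)=+1, (12|29)=-1; (−1)^{1·0·14}·(+1)^0·(-1)^1 = -1.
v=41: a=41^0·(≡39), b=41^1·(≡32) mod 41; (39|41)=+1, (32|41)=+1; (−1)^{0·1·20}·(+1)^1·(+1)^0 = +1.
v=13: a=13^-2·(≡12), b=13^0·(≡3) mod 13; (12|13)=+1, (3|13)=+1; (−1)^{-2·0·6}·(+1)^0·(+1)^-2 = +1.
v=∞: -17081 < 0 and 736934 > 0  ⇒  (a,b)_∞ = +1.
v=19: a=19^1·(≡18), b=19^1·(≡6) mod 19; (18|19)=-1, (6|19)=+1; (−1)^{1·1·9}·(-1)^1·(+1)^1 = +1.
v=31: a=31^1·(≡28), b=31^0·(≡5) mod 31; (28|31)=+1, (5|31)=+1; (−1)^{1·0·15}·(+1)^0·(+1)^1 = +1.
v=43: a=43^0·(≡26), b=43^1·(≡23) mod 43; (26|43)=-1, (23|43)=+1; (−1)^{0·1·21}·(-1)^1·(+1)^0 = -1.
v=11: a=11^0·(≡7), b=11^1·(≡9) mod 11; (7|11)=-1, (9|11)=+1; (−1)^{0·1·5}·(-1)^1·(+1)^0 = -1.
v=2: v_2(a)=0, v_2(b)=3; units ≡ 7, 3 (mod 8); ε·ε+αω+βω = 1·1+0·1+3·0 ≡ 1  ⇒  (a,b)_2 = -1.
v=5: a=5^2·(≡1), b=5^2·(≡4) mod 5; (1|5)=+1, (4|5)=+1; (−1)^{2·2·2}·(+1)^2·(+1)^2 = +1.
v=3: a=3^0·(≡1), b=3^-2·(≡2) mod 3; (1|3)=+1, (2|3)=-1; (−1)^{0·-2·1}·(+1)^-2·(-1)^0 = +1.
|Ram(-17081, 736934)| = 4, even; anisotropic at {2, 11, 29, 43}.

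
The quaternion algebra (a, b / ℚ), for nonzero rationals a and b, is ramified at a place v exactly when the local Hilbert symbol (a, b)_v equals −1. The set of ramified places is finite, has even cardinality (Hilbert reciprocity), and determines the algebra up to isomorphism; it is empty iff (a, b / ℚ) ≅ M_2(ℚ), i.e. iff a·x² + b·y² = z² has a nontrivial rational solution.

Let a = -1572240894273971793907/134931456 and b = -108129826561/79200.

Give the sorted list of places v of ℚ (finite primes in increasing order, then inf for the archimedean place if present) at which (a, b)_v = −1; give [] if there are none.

[2, inf]

(a, b) ≡ (-667, -22) mod (ℚ^×)²; places V = {2, 3, 5, 7, 11, 17, 23, 29, ∞}.
(a,b)_3: α=-2, u≡2; β=-2, v≡2 (mod 3); (2|3)=-1, (2|3)=-1; sign (−1)^0·-1^-2·-1^-2 = +1.
(a,b)_23: α=5, u≡21; β=2, v≡1 (mod 23); (21|23)=-1, (1|23)=+1; sign (−1)^0·-1^2·+1^5 = +1.
(a,b)_∞: sgn(-667)=−, sgn(-22)=−, so -1.
(a,b)_11: α=-4, u≡1; β=-1, v≡4 (mod 11); (1|11)=+1, (4|11)=+1; sign (−1)^0·+1^-1·+1^-4 = +1.
(a,b)_29: α=7, u≡16; β=4, v≡7 (mod 29); (16|29)=+1, (7|29)=+1; sign (−1)^0·+1^4·+1^7 = +1.
(a,b)_7: α=2, u≡3; β=0, v≡3 (mod 7); (3|7)=-1, (3|7)=-1; sign (−1)^0·-1^0·-1^2 = +1.
(a,b)_2: α=-10, β=-5; u≡5, v≡5 (mod 8); ε(u)ε(v)=0·0, αω(v)=-10·1, βω(u)=-5·1; sum ≡ 1  ⇒  -1.
(a,b)_17: α=2, u≡8; β=2, v≡3 (mod 17); (8|17)=+1, (3|17)=-1; sign (−1)^0·+1^2·-1^2 = +1.
(a,b)_5: α=0, u≡3; β=-2, v≡3 (mod 5); (3|5)=-1, (3|5)=-1; sign (−1)^0·-1^-2·-1^0 = +1.
Ram(-667, -22) = {2, ∞}; no ℚ_2-point on the conic.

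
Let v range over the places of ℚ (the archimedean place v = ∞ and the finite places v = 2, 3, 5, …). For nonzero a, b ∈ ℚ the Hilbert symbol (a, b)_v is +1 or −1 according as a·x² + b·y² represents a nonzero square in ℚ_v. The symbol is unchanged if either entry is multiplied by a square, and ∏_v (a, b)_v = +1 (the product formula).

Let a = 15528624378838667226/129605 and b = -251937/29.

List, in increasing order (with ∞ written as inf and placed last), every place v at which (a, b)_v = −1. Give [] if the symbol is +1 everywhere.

(a, b) ≡ (202130, -811797) mod (ℚ^×)²; places V = {2, 3, 5, 7, 13, 17, 23, 29, 31, 41, 43, ∞}.
(a,b)_5: α=-1, u≡1; β=0, v≡2 (mod 5); (1|5)=+1, (2|5)=-1; sign (−1)^0·+1^0·-1^-1 = -1.
(a,b)_43: α=2, u≡12; β=1, v≡10 (mod 43); (12|43)=-1, (10|43)=+1; sign (−1)^0·-1^1·+1^2 = -1.
(a,b)_13: α=4, u≡11; β=0, v≡1 (mod 13); (11|13)=-1, (1|13)=+1; sign (−1)^0·-1^0·+1^4 = +1.
(a,b)_41: α=1, u≡32; β=0, v≡13 (mod 41); (32|41)=+1, (13|41)=-1; sign (−1)^0·+1^0·-1^1 = -1.
(a,b)_31: α=2, u≡18; β=1, v≡18 (mod 31); (18|31)=+1, (18|31)=+1; sign (−1)^0·+1^1·+1^2 = +1.
(a,b)_3: α=2, u≡2; β=3, v≡1 (mod 3); (2|3)=-1, (1|3)=+1; sign (−1)^0·-1^3·+1^2 = -1.
(a,b)_∞: sgn(202130)=+, sgn(-811797)=−, so +1.
(a,b)_17: α=1, u≡6; β=0, v≡13 (mod 17); (6|17)=-1, (13|17)=+1; sign (−1)^0·-1^0·+1^1 = +1.
(a,b)_2: α=1, β=0; u≡1, v≡3 (mod 8); ε(u)ε(v)=0·1, αω(v)=1·1, βω(u)=0·0; sum ≡ 1  ⇒  -1.
(a,b)_23: α=-2, u≡13; β=0, v≡20 (mod 23); (13|23)=+1, (20|23)=-1; sign (−1)^0·+1^0·-1^-2 = +1.
(a,b)_7: α=-2, u≡3; β=1, v≡3 (mod 7); (3|7)=-1, (3|7)=-1; sign (−1)^0·-1^1·-1^-2 = -1.
(a,b)_29: α=3, u≡11; β=-1, v≡15 (mod 29); (11|29)=-1, (15|29)=-1; sign (−1)^0·-1^-1·-1^3 = +1.
|Ram(202130, -811797)| = 6, even; anisotropic at {2, 3, 5, 7, 41, 43}.

[2, 3, 5, 7, 41, 43]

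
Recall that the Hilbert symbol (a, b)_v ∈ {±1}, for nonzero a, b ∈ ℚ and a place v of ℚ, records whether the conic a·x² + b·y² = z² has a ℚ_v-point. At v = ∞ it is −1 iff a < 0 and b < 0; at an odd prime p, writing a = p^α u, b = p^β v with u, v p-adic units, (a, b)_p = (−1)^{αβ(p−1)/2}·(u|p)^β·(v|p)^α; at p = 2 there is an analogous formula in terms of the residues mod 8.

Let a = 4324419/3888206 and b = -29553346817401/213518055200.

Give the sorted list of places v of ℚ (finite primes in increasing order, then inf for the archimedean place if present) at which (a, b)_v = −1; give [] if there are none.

Mod squares: a ≡ 154, b ≡ -2. Check v ∈ {∞, 2, 3, 5, 7, 11, 17, 19, 31, 37}.
v=3: a=3^2·(≡1), b=3^0·(≡1) mod 3; (1|3)=+1, (1|3)=+1; (−1)^{2·0·1}·(+1)^0·(+1)^2 = +1.
v=11: a=11^3·(≡5), b=11^2·(≡1) mod 11; (5|11)=+1, (1|11)=+1; (−1)^{3·2·5}·(+1)^2·(+1)^3 = +1.
v=∞: 154 > 0 and -2 < 0  ⇒  (a,b)_∞ = +1.
v=37: a=37^0·(≡8), b=37^4·(≡31) mod 37; (8|37)=-1, (31|37)=-1; (−1)^{0·4·18}·(-1)^4·(-1)^0 = +1.
v=7: a=7^-1·(≡1), b=7^0·(≡3) mod 7; (1|7)=+1, (3|7)=-1; (−1)^{-1·0·3}·(+1)^0·(-1)^-1 = -1.
v=17: a=17^-2·(≡16), b=17^-2·(≡2) mod 17; (16|17)=+1, (2|17)=+1; (−1)^{-2·-2·8}·(+1)^-2·(+1)^-2 = +1.
v=2: v_2(a)=-1, v_2(b)=-5; units ≡ 5, 7 (mod 8); ε·ε+αω+βω = 0·1+-1·0+-5·1 ≡ 1  ⇒  (a,b)_2 = -1.
v=19: a=19^2·(≡13), b=19^4·(≡7) mod 19; (13|19)=-1, (7|19)=+1; (−1)^{2·4·9}·(-1)^4·(+1)^2 = +1.
v=5: a=5^0·(≡4), b=5^-2·(≡3) mod 5; (4|5)=+1, (3|5)=-1; (−1)^{0·-2·2}·(+1)^-2·(-1)^0 = +1.
v=31: a=31^-2·(≡24), b=31^-4·(≡27) mod 31; (24|31)=-1, (27|31)=-1; (−1)^{-2·-4·15}·(-1)^-4·(-1)^-2 = +1.
Ram(154, -2) = {2, 7}; no ℚ_2-point on the conic.

[2, 7]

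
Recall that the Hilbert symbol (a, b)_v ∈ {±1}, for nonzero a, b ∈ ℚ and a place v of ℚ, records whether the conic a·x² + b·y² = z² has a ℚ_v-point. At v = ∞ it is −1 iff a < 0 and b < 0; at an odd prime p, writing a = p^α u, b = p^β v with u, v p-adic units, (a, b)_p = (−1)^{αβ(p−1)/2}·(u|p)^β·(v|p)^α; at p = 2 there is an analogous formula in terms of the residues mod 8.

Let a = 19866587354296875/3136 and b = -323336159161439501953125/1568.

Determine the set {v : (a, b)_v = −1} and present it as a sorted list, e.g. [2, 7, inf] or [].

[5, 17]

(a, b) ≡ (3, -434010) mod (ℚ^×)²; places V = {2, 3, 5, 7, 17, 23, 37, ∞}.
(a,b)_37: α=2, u≡1; β=3, v≡36 (mod 37); (1|37)=+1, (36|37)=+1; sign (−1)^0·+1^3·+1^2 = +1.
(a,b)_3: α=5, u≡1; β=7, v≡2 (mod 3); (1|3)=+1, (2|3)=-1; sign (−1)^1·+1^7·-1^5 = +1.
(a,b)_∞: sgn(3)=+, sgn(-434010)=−, so +1.
(a,b)_7: α=-2, u≡3; β=-2, v≡4 (mod 7); (3|7)=-1, (4|7)=+1; sign (−1)^0·-1^-2·+1^-2 = +1.
(a,b)_5: α=8, u≡2; β=11, v≡3 (mod 5); (2|5)=-1, (3|5)=-1; sign (−1)^0·-1^11·-1^8 = -1.
(a,b)_23: α=2, u≡8; β=3, v≡3 (mod 23); (8|23)=+1, (3|23)=+1; sign (−1)^0·+1^3·+1^2 = +1.
(a,b)_17: α=2, u≡10; β=3, v≡8 (mod 17); (10|17)=-1, (8|17)=+1; sign (−1)^0·-1^3·+1^2 = -1.
(a,b)_2: α=-6, β=-5; u≡3, v≡3 (mod 8); ε(u)ε(v)=1·1, αω(v)=-6·1, βω(u)=-5·1; sum ≡ 0  ⇒  +1.
|Ram(3, -434010)| = 2, even; anisotropic at {5, 17}.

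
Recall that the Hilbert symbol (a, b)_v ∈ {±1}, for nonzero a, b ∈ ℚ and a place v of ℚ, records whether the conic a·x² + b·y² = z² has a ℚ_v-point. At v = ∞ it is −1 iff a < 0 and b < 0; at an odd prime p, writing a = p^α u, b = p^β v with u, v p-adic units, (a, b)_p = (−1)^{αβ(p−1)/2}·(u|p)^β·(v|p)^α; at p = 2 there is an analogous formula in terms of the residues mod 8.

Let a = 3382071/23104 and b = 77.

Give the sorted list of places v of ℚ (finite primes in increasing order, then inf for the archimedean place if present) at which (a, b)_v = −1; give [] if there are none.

(a, b) ≡ (231, 77) mod (ℚ^×)²; places V = {2, 3, 7, 11, 19, ∞}.
(a,b)_11: α=5, u≡8; β=1, v≡7 (mod 11); (8|11)=-1, (7|11)=-1; sign (−1)^1·-1^1·-1^5 = -1.
(a,b)_2: α=-6, β=0; u≡7, v≡5 (mod 8); ε(u)ε(v)=1·0, αω(v)=-6·1, βω(u)=0·0; sum ≡ 0  ⇒  +1.
(a,b)_19: α=-2, u≡2; β=0, v≡1 (mod 19); (2|19)=-1, (1|19)=+1; sign (−1)^0·-1^0·+1^-2 = +1.
(a,b)_7: α=1, u≡5; β=1, v≡4 (mod 7); (5|7)=-1, (4|7)=+1; sign (−1)^1·-1^1·+1^1 = +1.
(a,b)_∞: sgn(231)=+, sgn(77)=+, so +1.
(a,b)_3: α=1, u≡2; β=0, v≡2 (mod 3); (2|3)=-1, (2|3)=-1; sign (−1)^0·-1^0·-1^1 = -1.
(231, 77 / ℚ) ramifies at {3, 11}: a division algebra.

[3, 11]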